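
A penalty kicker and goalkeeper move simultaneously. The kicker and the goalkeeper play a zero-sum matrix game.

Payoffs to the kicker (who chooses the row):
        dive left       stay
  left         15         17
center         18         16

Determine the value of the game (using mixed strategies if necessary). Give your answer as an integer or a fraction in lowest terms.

Row minima are 15 and 16, so the kicker's maximin is 16; column maxima are 18 and 17, so the goalkeeper's minimax is 17. These differ, so the equilibrium is in mixed strategies.
Let the kicker play left with probability p. The goalkeeper is indifferent when 15p + 18(1−p) = 17p + 16(1−p), giving p = 1/2.
Let the goalkeeper play dive left with probability q. The kicker is indifferent when 15q + 17(1−q) = 18q + 16(1−q), giving q = 1/4.
The value is 15·(1/4) + (17)·(3/4) = 33/2.

33/2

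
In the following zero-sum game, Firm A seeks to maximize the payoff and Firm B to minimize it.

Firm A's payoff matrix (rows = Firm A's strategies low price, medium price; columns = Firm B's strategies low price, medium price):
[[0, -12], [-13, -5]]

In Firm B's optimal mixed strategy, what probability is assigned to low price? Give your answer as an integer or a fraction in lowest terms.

7/20

Row minima are -12 and -13, so Firm A's maximin is -12; column maxima are 0 and -5, so Firm B's minimax is -5. These differ, so the equilibrium is in mixed strategies.
Let Firm B play low price with probability q. Firm A is indifferent when −12(1−q) = −13q − 5(1−q), giving q = 7/20.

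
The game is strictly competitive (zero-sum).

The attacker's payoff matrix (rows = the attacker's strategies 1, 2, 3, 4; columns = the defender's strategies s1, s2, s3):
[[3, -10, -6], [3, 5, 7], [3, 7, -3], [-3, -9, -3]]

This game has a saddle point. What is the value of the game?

3

Row minima: -10, 3, -3, -9 → the attacker's maximin is 3.
Column maxima: 3, 7, 7 → the defender's minimax is 3.
They coincide at (2, s1), so the value is 3.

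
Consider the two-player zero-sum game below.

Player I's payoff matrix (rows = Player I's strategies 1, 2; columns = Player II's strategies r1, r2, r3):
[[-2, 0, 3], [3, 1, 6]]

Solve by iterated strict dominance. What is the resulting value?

Row 1 is strictly dominated by row 2 (3>-2, 1>0, 6>3); eliminate 1.
Column r1 is strictly dominated by r2 for Player II (1<3); eliminate r1.
Column r3 is strictly dominated by r2 for Player II (1<6); eliminate r3.
Only (2, r2) remains, with payoff 1.

1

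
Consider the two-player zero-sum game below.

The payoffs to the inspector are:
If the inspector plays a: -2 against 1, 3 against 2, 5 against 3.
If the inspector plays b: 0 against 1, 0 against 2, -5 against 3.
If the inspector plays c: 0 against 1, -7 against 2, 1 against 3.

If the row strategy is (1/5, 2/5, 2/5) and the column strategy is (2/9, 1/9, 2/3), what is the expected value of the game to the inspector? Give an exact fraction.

Against (2/9, 1/9, 2/3), each row's expected payoff is a: 29/9; b: -10/3; c: -1/9.
Taking the (1/5, 2/5, 2/5)-weighted average: (1/5)·(29/9) + (2/5)·(-10/3) + (2/5)·(-1/9) = -11/15.

-11/15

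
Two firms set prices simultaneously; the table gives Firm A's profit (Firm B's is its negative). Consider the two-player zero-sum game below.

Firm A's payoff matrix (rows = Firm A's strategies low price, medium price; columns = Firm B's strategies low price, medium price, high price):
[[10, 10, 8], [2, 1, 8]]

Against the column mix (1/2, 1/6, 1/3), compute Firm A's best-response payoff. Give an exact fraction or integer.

28/3

low price: (10)·(1/2) + (10)·(1/6) + (8)·(1/3) = 28/3.
medium price: (2)·(1/2) + (1)·(1/6) + (8)·(1/3) = 23/6.
The best pure response is low price with expected payoff 28/3.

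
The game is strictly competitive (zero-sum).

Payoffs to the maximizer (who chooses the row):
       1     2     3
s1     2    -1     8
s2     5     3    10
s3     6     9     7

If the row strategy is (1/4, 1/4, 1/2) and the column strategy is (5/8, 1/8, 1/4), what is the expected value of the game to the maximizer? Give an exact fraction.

179/32

Against (5/8, 1/8, 1/4), each row's expected payoff is s1: 25/8; s2: 6; s3: 53/8.
Taking the (1/4, 1/4, 1/2)-weighted average: (1/4)·(25/8) + (1/4)·(6) + (1/2)·(53/8) = 179/32.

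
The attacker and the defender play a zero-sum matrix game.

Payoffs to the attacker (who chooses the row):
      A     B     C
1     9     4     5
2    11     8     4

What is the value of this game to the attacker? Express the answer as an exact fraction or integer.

Column A is strictly dominated by B for the defender (it gives the attacker more in every row).
The remaining 2×2 game on (1, 2) × (B, C) has no saddle point. Let the attacker play 1 with probability p; indifference gives 4p + 8(1−p) = 5p + 4(1−p), so p = 4/5.
Similarly the defender's optimal q on B is 1/5, and the value is 4·(1/5) + (5)·(4/5) = 24/5.

24/5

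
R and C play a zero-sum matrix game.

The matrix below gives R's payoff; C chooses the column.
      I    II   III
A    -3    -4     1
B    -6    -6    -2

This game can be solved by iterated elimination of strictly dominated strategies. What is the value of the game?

-4

Column III is strictly dominated by I for C (-3<1, -6<-2); eliminate III.
Row B is strictly dominated by row A (-3>-6, -4>-6); eliminate B.
Column I is strictly dominated by II for C (-4<-3); eliminate I.
Only (A, II) remains, with payoff -4.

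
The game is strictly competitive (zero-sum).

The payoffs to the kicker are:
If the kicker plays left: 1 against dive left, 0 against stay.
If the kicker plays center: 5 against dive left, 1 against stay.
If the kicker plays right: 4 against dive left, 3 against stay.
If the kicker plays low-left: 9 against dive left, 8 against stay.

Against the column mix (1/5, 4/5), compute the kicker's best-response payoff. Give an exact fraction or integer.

left: (1)·(1/5) + (0)·(4/5) = 1/5.
center: (5)·(1/5) + (1)·(4/5) = 9/5.
right: (4)·(1/5) + (3)·(4/5) = 16/5.
low-left: (9)·(1/5) + (8)·(4/5) = 41/5.
The best pure response is low-left with expected payoff 41/5.

41/5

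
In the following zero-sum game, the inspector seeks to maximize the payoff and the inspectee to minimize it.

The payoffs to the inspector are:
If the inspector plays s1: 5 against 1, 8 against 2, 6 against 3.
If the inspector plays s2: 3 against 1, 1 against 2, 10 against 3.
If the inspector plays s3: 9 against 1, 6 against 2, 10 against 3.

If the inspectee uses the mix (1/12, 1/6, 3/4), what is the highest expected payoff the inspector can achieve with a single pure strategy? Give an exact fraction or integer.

37/4

s1: (5)·(1/12) + (8)·(1/6) + (6)·(3/4) = 25/4.
s2: (3)·(1/12) + (1)·(1/6) + (10)·(3/4) = 95/12.
s3: (9)·(1/12) + (6)·(1/6) + (10)·(3/4) = 37/4.
The best pure response is s3 with expected payoff 37/4.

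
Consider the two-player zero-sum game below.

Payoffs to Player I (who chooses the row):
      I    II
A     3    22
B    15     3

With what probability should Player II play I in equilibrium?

Row minima are 3 and 3, so Player I's maximin is 3; column maxima are 15 and 22, so Player II's minimax is 15. These differ, so the equilibrium is in mixed strategies.
Let Player II play I with probability q. Player I is indifferent when 3q + 22(1−q) = 15q + 3(1−q), giving q = 19/31.

19/31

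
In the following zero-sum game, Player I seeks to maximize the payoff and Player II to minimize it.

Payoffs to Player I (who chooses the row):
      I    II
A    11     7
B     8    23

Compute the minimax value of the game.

Row minima are 7 and 8, so Player I's maximin is 8; column maxima are 11 and 23, so Player II's minimax is 11. These differ, so the equilibrium is in mixed strategies.
Let Player I play A with probability p. Player II is indifferent when 11p + 8(1−p) = 7p + 23(1−p), giving p = 15/19.
Let Player II play I with probability q. Player I is indifferent when 11q + 7(1−q) = 8q + 23(1−q), giving q = 16/19.
The value is 11·(16/19) + (7)·(3/19) = 197/19.

197/19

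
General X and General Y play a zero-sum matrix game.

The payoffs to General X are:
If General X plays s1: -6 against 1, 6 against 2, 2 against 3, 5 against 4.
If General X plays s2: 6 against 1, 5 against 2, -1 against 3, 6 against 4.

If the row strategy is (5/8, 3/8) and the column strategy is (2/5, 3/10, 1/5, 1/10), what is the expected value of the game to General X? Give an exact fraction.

9/5

Against (2/5, 3/10, 1/5, 1/10), each row's expected payoff is s1: 3/10; s2: 43/10.
Taking the (5/8, 3/8)-weighted average: (5/8)·(3/10) + (3/8)·(43/10) = 9/5.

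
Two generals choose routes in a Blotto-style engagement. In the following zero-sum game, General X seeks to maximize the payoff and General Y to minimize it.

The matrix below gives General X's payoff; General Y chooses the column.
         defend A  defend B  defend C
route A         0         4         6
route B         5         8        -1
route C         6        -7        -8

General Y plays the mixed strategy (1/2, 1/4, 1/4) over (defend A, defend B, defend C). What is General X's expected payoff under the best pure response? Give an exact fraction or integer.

17/4

route A: (0)·(1/2) + (4)·(1/4) + (6)·(1/4) = 5/2.
route B: (5)·(1/2) + (8)·(1/4) + (-1)·(1/4) = 17/4.
route C: (6)·(1/2) + (-7)·(1/4) + (-8)·(1/4) = -3/4.
The best pure response is route B with expected payoff 17/4.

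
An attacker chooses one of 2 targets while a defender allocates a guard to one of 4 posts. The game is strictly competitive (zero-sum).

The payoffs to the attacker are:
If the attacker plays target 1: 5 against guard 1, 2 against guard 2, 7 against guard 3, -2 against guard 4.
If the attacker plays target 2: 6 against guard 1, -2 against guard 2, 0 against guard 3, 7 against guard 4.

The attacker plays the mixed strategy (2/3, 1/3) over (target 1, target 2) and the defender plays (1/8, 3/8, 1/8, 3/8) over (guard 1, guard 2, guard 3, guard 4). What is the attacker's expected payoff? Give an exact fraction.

Against (1/8, 3/8, 1/8, 3/8), each row's expected payoff is target 1: 3/2; target 2: 21/8.
Taking the (2/3, 1/3)-weighted average: (2/3)·(3/2) + (1/3)·(21/8) = 15/8.

15/8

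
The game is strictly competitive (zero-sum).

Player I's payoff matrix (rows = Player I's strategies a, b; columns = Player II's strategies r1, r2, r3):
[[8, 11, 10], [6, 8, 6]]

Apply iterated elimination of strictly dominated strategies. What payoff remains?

Row b is strictly dominated by row a (8>6, 11>8, 10>6); eliminate b.
Column r3 is strictly dominated by r1 for Player II (8<10); eliminate r3.
Column r2 is strictly dominated by r1 for Player II (8<11); eliminate r2.
Only (a, r1) remains, with payoff 8.

8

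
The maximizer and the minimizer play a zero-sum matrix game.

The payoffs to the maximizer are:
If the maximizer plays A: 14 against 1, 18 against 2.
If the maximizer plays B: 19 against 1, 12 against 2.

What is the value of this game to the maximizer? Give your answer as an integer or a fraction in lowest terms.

Row minima are 14 and 12, so the maximizer's maximin is 14; column maxima are 19 and 18, so the minimizer's minimax is 18. These differ, so the equilibrium is in mixed strategies.
Let the maximizer play A with probability p. The minimizer is indifferent when 14p + 19(1−p) = 18p + 12(1−p), giving p = 7/11.
Let the minimizer play 1 with probability q. The maximizer is indifferent when 14q + 18(1−q) = 19q + 12(1−q), giving q = 6/11.
The value is 14·(6/11) + (18)·(5/11) = 174/11.

174/11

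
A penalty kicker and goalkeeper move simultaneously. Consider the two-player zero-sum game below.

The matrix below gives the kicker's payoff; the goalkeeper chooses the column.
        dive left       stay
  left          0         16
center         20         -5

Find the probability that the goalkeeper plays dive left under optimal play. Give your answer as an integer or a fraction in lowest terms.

Row minima are 0 and -5, so the kicker's maximin is 0; column maxima are 20 and 16, so the goalkeeper's minimax is 16. These differ, so the equilibrium is in mixed strategies.
Let the goalkeeper play dive left with probability q. The kicker is indifferent when 16(1−q) = 20q − 5(1−q), giving q = 21/41.

21/41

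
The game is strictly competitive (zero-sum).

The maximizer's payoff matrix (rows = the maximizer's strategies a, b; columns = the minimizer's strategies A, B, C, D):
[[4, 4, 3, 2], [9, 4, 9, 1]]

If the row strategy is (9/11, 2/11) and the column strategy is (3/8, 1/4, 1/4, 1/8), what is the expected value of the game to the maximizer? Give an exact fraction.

45/11

Against (3/8, 1/4, 1/4, 1/8), each row's expected payoff is a: 7/2; b: 27/4.
Taking the (9/11, 2/11)-weighted average: (9/11)·(7/2) + (2/11)·(27/4) = 45/11.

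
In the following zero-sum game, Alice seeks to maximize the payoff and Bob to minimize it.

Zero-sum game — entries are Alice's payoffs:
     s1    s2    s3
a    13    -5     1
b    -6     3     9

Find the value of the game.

Column s3 is strictly dominated by s2 for Bob (it gives Alice more in every row).
The remaining 2×2 game on (a, b) × (s1, s2) has no saddle point. Let Alice play a with probability p; indifference gives 13p − 6(1−p) = −5p + 3(1−p), so p = 1/3.
Similarly Bob's optimal q on s1 is 8/27, and the value is 13·(8/27) + (-5)·(19/27) = 1/3.

1/3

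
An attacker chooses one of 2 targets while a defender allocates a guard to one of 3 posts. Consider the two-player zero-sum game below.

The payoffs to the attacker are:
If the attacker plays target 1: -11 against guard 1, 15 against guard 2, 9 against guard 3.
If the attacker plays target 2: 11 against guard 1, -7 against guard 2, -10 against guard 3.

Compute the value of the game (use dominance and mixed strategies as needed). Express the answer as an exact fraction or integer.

-11/41

Column guard 2 is strictly dominated by guard 3 for the defender (it gives the attacker more in every row).
The remaining 2×2 game on (target 1, target 2) × (guard 1, guard 3) has no saddle point. Let the attacker play target 1 with probability p; indifference gives −11p + 11(1−p) = 9p − 10(1−p), so p = 21/41.
Similarly the defender's optimal q on guard 1 is 19/41, and the value is -11·(19/41) + (9)·(22/41) = -11/41.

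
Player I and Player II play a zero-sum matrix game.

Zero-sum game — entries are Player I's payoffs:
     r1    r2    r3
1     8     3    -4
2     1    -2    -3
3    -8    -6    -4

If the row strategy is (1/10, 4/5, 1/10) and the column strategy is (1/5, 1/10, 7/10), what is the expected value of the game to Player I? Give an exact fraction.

Against (1/5, 1/10, 7/10), each row's expected payoff is 1: -9/10; 2: -21/10; 3: -5.
Taking the (1/10, 4/5, 1/10)-weighted average: (1/10)·(-9/10) + (4/5)·(-21/10) + (1/10)·(-5) = -227/100.

-227/100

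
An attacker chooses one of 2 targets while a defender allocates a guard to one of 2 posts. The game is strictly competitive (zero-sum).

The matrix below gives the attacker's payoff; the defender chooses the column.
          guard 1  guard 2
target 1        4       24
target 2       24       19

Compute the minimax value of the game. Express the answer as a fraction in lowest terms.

20

Row minima are 4 and 19, so the attacker's maximin is 19; column maxima are 24 and 24, so the defender's minimax is 24. These differ, so the equilibrium is in mixed strategies.
Let the attacker play target 1 with probability p. The defender is indifferent when 4p + 24(1−p) = 24p + 19(1−p), giving p = 1/5.
Let the defender play guard 1 with probability q. The attacker is indifferent when 4q + 24(1−q) = 24q + 19(1−q), giving q = 1/5.
The value is 4·(1/5) + (24)·(4/5) = 20.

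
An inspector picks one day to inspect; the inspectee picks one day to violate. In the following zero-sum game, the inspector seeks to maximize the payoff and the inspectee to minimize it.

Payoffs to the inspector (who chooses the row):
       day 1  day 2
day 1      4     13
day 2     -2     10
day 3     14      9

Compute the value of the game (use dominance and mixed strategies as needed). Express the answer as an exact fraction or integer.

73/7

Row day 2 is strictly dominated by row day 1, so the inspector never plays it.
The remaining 2×2 game on (day 1, day 3) × (day 1, day 2) has no saddle point. Let the inspector play day 1 with probability p; indifference gives 4p + 14(1−p) = 13p + 9(1−p), so p = 5/14.
Similarly the inspectee's optimal q on day 1 is 2/7, and the value is 4·(2/7) + (13)·(5/7) = 73/7.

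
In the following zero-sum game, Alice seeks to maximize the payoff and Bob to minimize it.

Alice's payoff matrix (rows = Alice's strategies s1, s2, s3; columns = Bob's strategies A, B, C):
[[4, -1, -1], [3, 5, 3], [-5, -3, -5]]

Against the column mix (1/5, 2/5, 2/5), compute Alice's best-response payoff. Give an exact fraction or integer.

s1: (4)·(1/5) + (-1)·(2/5) + (-1)·(2/5) = 0.
s2: (3)·(1/5) + (5)·(2/5) + (3)·(2/5) = 19/5.
s3: (-5)·(1/5) + (-3)·(2/5) + (-5)·(2/5) = -21/5.
The best pure response is s2 with expected payoff 19/5.

19/5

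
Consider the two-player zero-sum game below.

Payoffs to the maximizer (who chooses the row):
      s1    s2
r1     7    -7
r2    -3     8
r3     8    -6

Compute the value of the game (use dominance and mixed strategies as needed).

Row r1 is strictly dominated by row r3, so the maximizer never plays it.
The remaining 2×2 game on (r2, r3) × (s1, s2) has no saddle point. Let the maximizer play r2 with probability p; indifference gives −3p + 8(1−p) = 8p − 6(1−p), so p = 14/25.
Similarly the minimizer's optimal q on s1 is 14/25, and the value is -3·(14/25) + (8)·(11/25) = 46/25.

46/25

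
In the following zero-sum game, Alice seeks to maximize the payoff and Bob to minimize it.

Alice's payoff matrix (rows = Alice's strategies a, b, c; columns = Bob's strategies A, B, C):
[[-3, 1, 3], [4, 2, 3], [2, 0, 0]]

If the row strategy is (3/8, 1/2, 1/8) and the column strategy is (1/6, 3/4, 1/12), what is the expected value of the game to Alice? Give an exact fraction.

Against (1/6, 3/4, 1/12), each row's expected payoff is a: 1/2; b: 29/12; c: 1/3.
Taking the (3/8, 1/2, 1/8)-weighted average: (3/8)·(1/2) + (1/2)·(29/12) + (1/8)·(1/3) = 23/16.

23/16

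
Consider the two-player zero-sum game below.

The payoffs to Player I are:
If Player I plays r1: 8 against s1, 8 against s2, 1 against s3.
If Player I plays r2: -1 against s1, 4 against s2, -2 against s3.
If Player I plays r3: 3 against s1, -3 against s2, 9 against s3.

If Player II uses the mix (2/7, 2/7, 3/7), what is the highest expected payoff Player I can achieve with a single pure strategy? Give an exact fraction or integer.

5

r1: (8)·(2/7) + (8)·(2/7) + (1)·(3/7) = 5.
r2: (-1)·(2/7) + (4)·(2/7) + (-2)·(3/7) = 0.
r3: (3)·(2/7) + (-3)·(2/7) + (9)·(3/7) = 27/7.
The best pure response is r1 with expected payoff 5.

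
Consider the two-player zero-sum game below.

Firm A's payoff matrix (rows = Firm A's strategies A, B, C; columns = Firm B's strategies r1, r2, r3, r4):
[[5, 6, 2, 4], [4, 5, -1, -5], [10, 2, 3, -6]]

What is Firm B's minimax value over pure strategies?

3

The worst case (largest entry) in each column is r1: 10, r2: 6, r3: 3, r4: 4.
The best (smallest) of these is 3.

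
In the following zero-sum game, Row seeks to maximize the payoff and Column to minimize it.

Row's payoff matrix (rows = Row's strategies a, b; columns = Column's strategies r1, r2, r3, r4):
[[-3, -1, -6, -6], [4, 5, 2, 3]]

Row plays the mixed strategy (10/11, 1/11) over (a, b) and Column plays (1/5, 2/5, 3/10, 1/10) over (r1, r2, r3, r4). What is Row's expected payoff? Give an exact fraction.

-303/110

Against (1/5, 2/5, 3/10, 1/10), each row's expected payoff is a: -17/5; b: 37/10.
Taking the (10/11, 1/11)-weighted average: (10/11)·(-17/5) + (1/11)·(37/10) = -303/110.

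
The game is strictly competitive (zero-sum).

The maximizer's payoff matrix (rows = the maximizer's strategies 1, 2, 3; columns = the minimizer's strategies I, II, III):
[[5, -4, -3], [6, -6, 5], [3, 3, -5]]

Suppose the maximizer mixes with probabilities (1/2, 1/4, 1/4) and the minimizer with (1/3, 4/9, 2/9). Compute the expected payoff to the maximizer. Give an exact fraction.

Against (1/3, 4/9, 2/9), each row's expected payoff is 1: -7/9; 2: 4/9; 3: 11/9.
Taking the (1/2, 1/4, 1/4)-weighted average: (1/2)·(-7/9) + (1/4)·(4/9) + (1/4)·(11/9) = 1/36.

1/36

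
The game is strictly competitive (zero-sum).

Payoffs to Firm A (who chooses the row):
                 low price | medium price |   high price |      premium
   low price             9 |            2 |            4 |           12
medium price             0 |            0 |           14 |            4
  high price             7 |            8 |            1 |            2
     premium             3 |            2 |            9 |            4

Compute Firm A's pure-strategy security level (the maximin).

The worst-case payoff for each row is low price: 2, medium price: 0, high price: 1, premium: 2.
The best of these is 2.

2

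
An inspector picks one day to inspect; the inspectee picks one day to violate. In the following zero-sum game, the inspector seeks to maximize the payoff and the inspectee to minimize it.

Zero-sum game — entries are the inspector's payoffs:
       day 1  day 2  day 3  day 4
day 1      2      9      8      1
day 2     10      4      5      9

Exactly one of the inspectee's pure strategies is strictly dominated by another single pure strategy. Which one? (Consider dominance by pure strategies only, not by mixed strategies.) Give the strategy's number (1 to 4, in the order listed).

1

The inspectee prefers columns that give the inspector less. Compare day 1 with day 4: 1 < 2, 9 < 10.
So day 4 strictly dominates day 1 for the inspectee; day 1 is strictly dominated.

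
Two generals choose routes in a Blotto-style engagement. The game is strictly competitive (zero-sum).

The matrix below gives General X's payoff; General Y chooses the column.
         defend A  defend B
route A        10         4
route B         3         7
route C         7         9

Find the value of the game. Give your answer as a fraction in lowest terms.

31/4

Row route B is strictly dominated by row route C, so General X never plays it.
The remaining 2×2 game on (route A, route C) × (defend A, defend B) has no saddle point. Let General X play route A with probability p; indifference gives 10p + 7(1−p) = 4p + 9(1−p), so p = 1/4.
Similarly General Y's optimal q on defend A is 5/8, and the value is 10·(5/8) + (4)·(3/8) = 31/4.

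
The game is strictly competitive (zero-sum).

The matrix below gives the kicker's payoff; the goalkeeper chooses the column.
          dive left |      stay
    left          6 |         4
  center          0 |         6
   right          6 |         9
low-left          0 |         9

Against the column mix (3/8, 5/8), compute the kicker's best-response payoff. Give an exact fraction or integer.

63/8

left: (6)·(3/8) + (4)·(5/8) = 19/4.
center: (0)·(3/8) + (6)·(5/8) = 15/4.
right: (6)·(3/8) + (9)·(5/8) = 63/8.
low-left: (0)·(3/8) + (9)·(5/8) = 45/8.
The best pure response is right with expected payoff 63/8.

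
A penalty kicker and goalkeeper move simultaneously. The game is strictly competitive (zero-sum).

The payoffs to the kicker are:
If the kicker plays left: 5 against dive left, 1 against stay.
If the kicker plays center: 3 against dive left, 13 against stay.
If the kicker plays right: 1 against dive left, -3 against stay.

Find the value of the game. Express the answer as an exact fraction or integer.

31/7

Row right is strictly dominated by row left, so the kicker never plays it.
The remaining 2×2 game on (left, center) × (dive left, stay) has no saddle point. Let the kicker play left with probability p; indifference gives 5p + 3(1−p) = p + 13(1−p), so p = 5/7.
Similarly the goalkeeper's optimal q on dive left is 6/7, and the value is 5·(6/7) + (1)·(1/7) = 31/7.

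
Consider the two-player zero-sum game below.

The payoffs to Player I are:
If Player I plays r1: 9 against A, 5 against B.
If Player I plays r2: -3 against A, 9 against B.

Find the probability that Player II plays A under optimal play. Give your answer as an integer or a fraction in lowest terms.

Row minima are 5 and -3, so Player I's maximin is 5; column maxima are 9 and 9, so Player II's minimax is 9. These differ, so the equilibrium is in mixed strategies.
Let Player II play A with probability q. Player I is indifferent when 9q + 5(1−q) = −3q + 9(1−q), giving q = 1/4.

1/4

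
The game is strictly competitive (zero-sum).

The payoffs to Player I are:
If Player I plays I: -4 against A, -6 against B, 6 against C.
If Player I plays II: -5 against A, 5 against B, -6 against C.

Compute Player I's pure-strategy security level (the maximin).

The worst-case payoff for each row is I: -6, II: -6.
The best of these is -6.

-6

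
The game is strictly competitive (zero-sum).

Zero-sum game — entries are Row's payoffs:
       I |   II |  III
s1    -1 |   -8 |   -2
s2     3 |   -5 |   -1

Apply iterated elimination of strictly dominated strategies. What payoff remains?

Row s1 is strictly dominated by row s2 (3>-1, -5>-8, -1>-2); eliminate s1.
Column III is strictly dominated by II for Column (-5<-1); eliminate III.
Column I is strictly dominated by II for Column (-5<3); eliminate I.
Only (s2, II) remains, with payoff -5.

-5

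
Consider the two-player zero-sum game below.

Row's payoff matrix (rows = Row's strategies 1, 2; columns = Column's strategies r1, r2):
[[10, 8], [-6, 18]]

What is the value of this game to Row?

114/13

Row minima are 8 and -6, so Row's maximin is 8; column maxima are 10 and 18, so Column's minimax is 10. These differ, so the equilibrium is in mixed strategies.
Let Row play 1 with probability p. Column is indifferent when 10p − 6(1−p) = 8p + 18(1−p), giving p = 12/13.
Let Column play r1 with probability q. Row is indifferent when 10q + 8(1−q) = −6q + 18(1−q), giving q = 5/13.
The value is 10·(5/13) + (8)·(8/13) = 114/13.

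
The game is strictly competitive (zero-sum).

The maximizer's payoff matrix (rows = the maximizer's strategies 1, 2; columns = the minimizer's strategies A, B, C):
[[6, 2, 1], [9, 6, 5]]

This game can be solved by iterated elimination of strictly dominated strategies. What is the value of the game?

Row 1 is strictly dominated by row 2 (9>6, 6>2, 5>1); eliminate 1.
Column B is strictly dominated by C for the minimizer (5<6); eliminate B.
Column A is strictly dominated by C for the minimizer (5<9); eliminate A.
Only (2, C) remains, with payoff 5.

5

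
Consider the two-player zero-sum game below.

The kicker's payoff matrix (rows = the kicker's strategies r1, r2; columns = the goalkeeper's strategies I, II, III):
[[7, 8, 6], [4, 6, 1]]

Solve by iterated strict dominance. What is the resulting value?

Row r2 is strictly dominated by row r1 (7>4, 8>6, 6>1); eliminate r2.
Column I is strictly dominated by III for the goalkeeper (6<7); eliminate I.
Column II is strictly dominated by III for the goalkeeper (6<8); eliminate II.
Only (r1, III) remains, with payoff 6.

6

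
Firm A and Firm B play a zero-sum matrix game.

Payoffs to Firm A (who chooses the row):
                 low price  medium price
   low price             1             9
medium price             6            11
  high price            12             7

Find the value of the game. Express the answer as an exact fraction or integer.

Row low price is strictly dominated by row medium price, so Firm A never plays it.
The remaining 2×2 game on (medium price, high price) × (low price, medium price) has no saddle point. Let Firm A play medium price with probability p; indifference gives 6p + 12(1−p) = 11p + 7(1−p), so p = 1/2.
Similarly Firm B's optimal q on low price is 2/5, and the value is 6·(2/5) + (11)·(3/5) = 9.

9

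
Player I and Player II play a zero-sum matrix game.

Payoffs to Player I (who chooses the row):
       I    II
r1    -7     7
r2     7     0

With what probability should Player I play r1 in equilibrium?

Row minima are -7 and 0, so Player I's maximin is 0; column maxima are 7 and 7, so Player II's minimax is 7. These differ, so the equilibrium is in mixed strategies.
Let Player I play r1 with probability p. Player II is indifferent when −7p + 7(1−p) = 7p, giving p = 1/3.

1/3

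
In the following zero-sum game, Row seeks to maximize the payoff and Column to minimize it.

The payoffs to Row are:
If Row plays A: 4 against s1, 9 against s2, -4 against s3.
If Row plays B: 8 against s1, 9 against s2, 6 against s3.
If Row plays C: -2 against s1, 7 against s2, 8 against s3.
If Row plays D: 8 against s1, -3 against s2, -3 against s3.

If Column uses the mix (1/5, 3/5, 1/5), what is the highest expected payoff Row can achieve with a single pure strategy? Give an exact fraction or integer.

41/5

A: (4)·(1/5) + (9)·(3/5) + (-4)·(1/5) = 27/5.
B: (8)·(1/5) + (9)·(3/5) + (6)·(1/5) = 41/5.
C: (-2)·(1/5) + (7)·(3/5) + (8)·(1/5) = 27/5.
D: (8)·(1/5) + (-3)·(3/5) + (-3)·(1/5) = -4/5.
The best pure response is B with expected payoff 41/5.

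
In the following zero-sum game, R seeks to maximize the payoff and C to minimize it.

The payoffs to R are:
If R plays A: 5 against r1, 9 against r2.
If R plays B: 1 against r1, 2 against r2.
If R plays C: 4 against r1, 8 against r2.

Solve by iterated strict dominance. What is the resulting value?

5

Column r2 is strictly dominated by r1 for C (5<9, 1<2, 4<8); eliminate r2.
Row B is strictly dominated by row A (5>1); eliminate B.
Row C is strictly dominated by row A (5>4); eliminate C.
Only (A, r1) remains, with payoff 5.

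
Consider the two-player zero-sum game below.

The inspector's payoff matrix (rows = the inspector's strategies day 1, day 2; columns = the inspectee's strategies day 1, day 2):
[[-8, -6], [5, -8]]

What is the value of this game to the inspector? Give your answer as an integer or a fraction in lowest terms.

-94/15

Row minima are -8 and -8, so the inspector's maximin is -8; column maxima are 5 and -6, so the inspectee's minimax is -6. These differ, so the equilibrium is in mixed strategies.
Let the inspector play day 1 with probability p. The inspectee is indifferent when −8p + 5(1−p) = −6p − 8(1−p), giving p = 13/15.
Let the inspectee play day 1 with probability q. The inspector is indifferent when −8q − 6(1−q) = 5q − 8(1−q), giving q = 2/15.
The value is -8·(2/15) + (-6)·(13/15) = -94/15.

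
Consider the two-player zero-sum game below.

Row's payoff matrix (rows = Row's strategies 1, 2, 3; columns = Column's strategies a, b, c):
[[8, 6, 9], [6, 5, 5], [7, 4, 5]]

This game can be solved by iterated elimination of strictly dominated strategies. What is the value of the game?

6

Column a is strictly dominated by b for Column (6<8, 5<6, 4<7); eliminate a.
Row 2 is strictly dominated by row 1 (6>5, 9>5); eliminate 2.
Column c is strictly dominated by b for Column (6<9, 4<5); eliminate c.
Row 3 is strictly dominated by row 1 (6>4); eliminate 3.
Only (1, b) remains, with payoff 6.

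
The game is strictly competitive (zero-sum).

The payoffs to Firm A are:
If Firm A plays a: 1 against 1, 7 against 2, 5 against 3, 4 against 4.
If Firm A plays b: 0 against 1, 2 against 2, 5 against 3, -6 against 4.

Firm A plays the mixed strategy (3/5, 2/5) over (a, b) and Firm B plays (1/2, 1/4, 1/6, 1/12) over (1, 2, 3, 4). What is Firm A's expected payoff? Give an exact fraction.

Against (1/2, 1/4, 1/6, 1/12), each row's expected payoff is a: 41/12; b: 5/6.
Taking the (3/5, 2/5)-weighted average: (3/5)·(41/12) + (2/5)·(5/6) = 143/60.

143/60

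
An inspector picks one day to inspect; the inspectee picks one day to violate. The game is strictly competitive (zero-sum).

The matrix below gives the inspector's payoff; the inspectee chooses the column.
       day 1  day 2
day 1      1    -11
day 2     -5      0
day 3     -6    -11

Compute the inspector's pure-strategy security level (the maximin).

-5

The worst-case payoff for each row is day 1: -11, day 2: -5, day 3: -11.
The best of these is -5.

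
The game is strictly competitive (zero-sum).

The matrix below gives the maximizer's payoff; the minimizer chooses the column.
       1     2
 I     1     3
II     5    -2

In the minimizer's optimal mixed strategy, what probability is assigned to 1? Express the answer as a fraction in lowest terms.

5/9

Row minima are 1 and -2, so the maximizer's maximin is 1; column maxima are 5 and 3, so the minimizer's minimax is 3. These differ, so the equilibrium is in mixed strategies.
Let the minimizer play 1 with probability q. The maximizer is indifferent when q + 3(1−q) = 5q − 2(1−q), giving q = 5/9.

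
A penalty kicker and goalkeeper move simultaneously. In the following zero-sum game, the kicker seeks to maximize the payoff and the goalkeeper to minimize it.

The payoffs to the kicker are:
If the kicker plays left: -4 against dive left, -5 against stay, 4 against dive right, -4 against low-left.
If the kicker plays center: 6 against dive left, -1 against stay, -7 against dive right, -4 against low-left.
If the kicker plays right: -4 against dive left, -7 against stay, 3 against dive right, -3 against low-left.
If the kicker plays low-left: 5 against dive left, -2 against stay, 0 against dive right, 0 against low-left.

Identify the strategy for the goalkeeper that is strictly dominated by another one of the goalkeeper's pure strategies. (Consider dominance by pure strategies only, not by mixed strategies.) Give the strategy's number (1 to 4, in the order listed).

The goalkeeper prefers columns that give the kicker less. Compare dive left with stay: -5 < -4, -1 < 6, -7 < -4, -2 < 5.
So stay strictly dominates dive left for the goalkeeper; dive left is strictly dominated.

1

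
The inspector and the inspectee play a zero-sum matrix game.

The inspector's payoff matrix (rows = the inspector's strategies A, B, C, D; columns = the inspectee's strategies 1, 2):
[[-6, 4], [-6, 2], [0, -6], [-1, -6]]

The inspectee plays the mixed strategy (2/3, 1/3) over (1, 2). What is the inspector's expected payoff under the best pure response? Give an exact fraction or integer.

A: (-6)·(2/3) + (4)·(1/3) = -8/3.
B: (-6)·(2/3) + (2)·(1/3) = -10/3.
C: (0)·(2/3) + (-6)·(1/3) = -2.
D: (-1)·(2/3) + (-6)·(1/3) = -8/3.
The best pure response is C with expected payoff -2.

-2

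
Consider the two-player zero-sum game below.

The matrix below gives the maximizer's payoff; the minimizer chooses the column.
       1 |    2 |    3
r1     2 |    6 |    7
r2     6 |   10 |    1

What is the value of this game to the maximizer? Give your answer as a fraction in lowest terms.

4

Column 2 is strictly dominated by 1 for the minimizer (it gives the maximizer more in every row).
The remaining 2×2 game on (r1, r2) × (1, 3) has no saddle point. Let the maximizer play r1 with probability p; indifference gives 2p + 6(1−p) = 7p + (1−p), so p = 1/2.
Similarly the minimizer's optimal q on 1 is 3/5, and the value is 2·(3/5) + (7)·(2/5) = 4.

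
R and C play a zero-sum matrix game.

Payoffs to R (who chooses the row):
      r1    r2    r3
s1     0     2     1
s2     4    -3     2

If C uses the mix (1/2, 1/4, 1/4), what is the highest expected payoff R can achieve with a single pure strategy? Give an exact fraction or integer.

7/4

s1: (0)·(1/2) + (2)·(1/4) + (1)·(1/4) = 3/4.
s2: (4)·(1/2) + (-3)·(1/4) + (2)·(1/4) = 7/4.
The best pure response is s2 with expected payoff 7/4.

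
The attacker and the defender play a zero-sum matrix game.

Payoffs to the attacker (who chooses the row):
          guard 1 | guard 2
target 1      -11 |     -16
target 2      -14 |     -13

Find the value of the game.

Row minima are -16 and -14, so the attacker's maximin is -14; column maxima are -11 and -13, so the defender's minimax is -13. These differ, so the equilibrium is in mixed strategies.
Let the attacker play target 1 with probability p. The defender is indifferent when −11p − 14(1−p) = −16p − 13(1−p), giving p = 1/6.
Let the defender play guard 1 with probability q. The attacker is indifferent when −11q − 16(1−q) = −14q − 13(1−q), giving q = 1/2.
The value is -11·(1/2) + (-16)·(1/2) = -27/2.

-27/2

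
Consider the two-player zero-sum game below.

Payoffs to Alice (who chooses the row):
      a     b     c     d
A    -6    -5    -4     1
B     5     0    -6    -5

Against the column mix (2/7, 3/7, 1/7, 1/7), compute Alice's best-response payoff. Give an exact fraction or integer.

A: (-6)·(2/7) + (-5)·(3/7) + (-4)·(1/7) + (1)·(1/7) = -30/7.
B: (5)·(2/7) + (0)·(3/7) + (-6)·(1/7) + (-5)·(1/7) = -1/7.
The best pure response is B with expected payoff -1/7.

-1/7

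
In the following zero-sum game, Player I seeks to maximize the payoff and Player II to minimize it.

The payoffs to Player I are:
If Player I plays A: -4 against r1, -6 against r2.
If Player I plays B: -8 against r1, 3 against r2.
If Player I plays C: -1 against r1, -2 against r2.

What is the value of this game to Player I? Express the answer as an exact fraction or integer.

Row A is strictly dominated by row C, so Player I never plays it.
The remaining 2×2 game on (B, C) × (r1, r2) has no saddle point. Let Player I play B with probability p; indifference gives −8p − (1−p) = 3p − 2(1−p), so p = 1/12.
Similarly Player II's optimal q on r1 is 5/12, and the value is -8·(5/12) + (3)·(7/12) = -19/12.

-19/12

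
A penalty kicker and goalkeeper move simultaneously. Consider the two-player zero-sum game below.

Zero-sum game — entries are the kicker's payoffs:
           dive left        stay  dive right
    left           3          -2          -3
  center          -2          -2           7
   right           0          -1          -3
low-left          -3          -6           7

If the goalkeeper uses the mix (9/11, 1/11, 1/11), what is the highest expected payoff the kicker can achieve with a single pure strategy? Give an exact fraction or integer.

2

left: (3)·(9/11) + (-2)·(1/11) + (-3)·(1/11) = 2.
center: (-2)·(9/11) + (-2)·(1/11) + (7)·(1/11) = -13/11.
right: (0)·(9/11) + (-1)·(1/11) + (-3)·(1/11) = -4/11.
low-left: (-3)·(9/11) + (-6)·(1/11) + (7)·(1/11) = -26/11.
The best pure response is left with expected payoff 2.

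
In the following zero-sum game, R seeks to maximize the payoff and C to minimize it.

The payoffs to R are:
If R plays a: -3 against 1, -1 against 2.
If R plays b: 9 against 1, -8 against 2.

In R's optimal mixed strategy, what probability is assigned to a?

Row minima are -3 and -8, so R's maximin is -3; column maxima are 9 and -1, so C's minimax is -1. These differ, so the equilibrium is in mixed strategies.
Let R play a with probability p. C is indifferent when −3p + 9(1−p) = −p − 8(1−p), giving p = 17/19.

17/19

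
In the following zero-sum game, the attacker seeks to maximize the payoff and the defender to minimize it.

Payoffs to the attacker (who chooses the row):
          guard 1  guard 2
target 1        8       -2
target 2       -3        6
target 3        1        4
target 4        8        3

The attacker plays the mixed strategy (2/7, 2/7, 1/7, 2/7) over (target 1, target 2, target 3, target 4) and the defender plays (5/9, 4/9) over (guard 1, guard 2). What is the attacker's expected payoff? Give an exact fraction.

23/7

Against (5/9, 4/9), each row's expected payoff is target 1: 32/9; target 2: 1; target 3: 7/3; target 4: 52/9.
Taking the (2/7, 2/7, 1/7, 2/7)-weighted average: (2/7)·(32/9) + (2/7)·(1) + (1/7)·(7/3) + (2/7)·(52/9) = 23/7.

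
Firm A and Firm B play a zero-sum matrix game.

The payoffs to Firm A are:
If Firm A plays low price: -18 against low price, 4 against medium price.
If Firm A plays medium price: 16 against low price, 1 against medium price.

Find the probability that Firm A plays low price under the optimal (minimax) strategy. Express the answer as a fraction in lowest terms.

Row minima are -18 and 1, so Firm A's maximin is 1; column maxima are 16 and 4, so Firm B's minimax is 4. These differ, so the equilibrium is in mixed strategies.
Let Firm A play low price with probability p. Firm B is indifferent when −18p + 16(1−p) = 4p + (1−p), giving p = 15/37.

15/37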